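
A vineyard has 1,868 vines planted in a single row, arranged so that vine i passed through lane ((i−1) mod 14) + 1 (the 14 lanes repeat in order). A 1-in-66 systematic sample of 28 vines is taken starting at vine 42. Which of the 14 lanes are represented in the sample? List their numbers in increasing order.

2, 4, 6, 8, 10, 12, 14

Consecutive selections differ by k = 66, so their lane numbers differ by 66 mod 14 = 10.
gcd(66, 14) = 2, so the sample visits 14/2 = 7 distinct residues mod 14.
Start 42 is lane 14; the lanes hit are 2, 4, 6, 8, 10, 12, 14.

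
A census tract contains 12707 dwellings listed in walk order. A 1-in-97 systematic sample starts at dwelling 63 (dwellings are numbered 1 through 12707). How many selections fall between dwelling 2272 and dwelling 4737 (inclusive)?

26

k = 97
First selection ≥ 2272: 63 + ⌈(2272−63)/97⌉·97 = 63 + 23×97 = 2294
Last selection ≤ 4737: 63 + ⌊(4737−63)/97⌋·97 = 63 + 48×97 = 4719
Count = 48 − 23 + 1 = 26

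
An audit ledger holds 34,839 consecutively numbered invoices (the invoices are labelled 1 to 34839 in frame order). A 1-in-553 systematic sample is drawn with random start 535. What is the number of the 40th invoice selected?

22102

k = 553
40th selection = r + (40−1)·k = 535 + 39×553 = 535 + 21567 = 22102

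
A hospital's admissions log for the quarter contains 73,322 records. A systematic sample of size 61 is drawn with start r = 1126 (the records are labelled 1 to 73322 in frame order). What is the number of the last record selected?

k = 73322/61 = 1202
61st selection = r + (61−1)·k = 1126 + 60×1202 = 1126 + 72120 = 73246

73246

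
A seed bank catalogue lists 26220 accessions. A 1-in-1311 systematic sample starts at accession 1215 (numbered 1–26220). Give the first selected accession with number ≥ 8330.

k = 1311
Steps past start: ⌈(8330 − 1215)/1311⌉ = ⌈7115/1311⌉ = 6
Selected accession: 1215 + 6×1311 = 9081

9081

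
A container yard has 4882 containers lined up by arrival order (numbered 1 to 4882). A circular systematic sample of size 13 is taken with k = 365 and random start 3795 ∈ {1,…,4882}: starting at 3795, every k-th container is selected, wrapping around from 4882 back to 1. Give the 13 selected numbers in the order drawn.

Selection 1: 3795
Selection 2: 3795 + 365 = 4160
Selection 3: 4160 + 365 = 4525
Selection 4: 4525 + 365 = 4890 → 4890 − 4882 = 8
Selection 5: 8 + 365 = 373
Selection 6: 373 + 365 = 738
Selection 7: 738 + 365 = 1103
Selection 8: 1103 + 365 = 1468
Selection 9: 1468 + 365 = 1833
Selection 10: 1833 + 365 = 2198
Selection 11: 2198 + 365 = 2563
Selection 12: 2563 + 365 = 2928
Selection 13: 2928 + 365 = 3293

3795, 4160, 4525, 8, 373, 738, 1103, 1468, 1833, 2198, 2563, 2928, 3293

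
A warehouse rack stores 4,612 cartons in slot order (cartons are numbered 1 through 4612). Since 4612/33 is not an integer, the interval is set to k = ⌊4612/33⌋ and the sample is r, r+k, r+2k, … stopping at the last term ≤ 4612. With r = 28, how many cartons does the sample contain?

33

k = ⌊4612/33⌋ = 139
Achieved size = ⌊(4612 − 28)/139⌋ + 1 = ⌊4584/139⌋ + 1 = 32 + 1 = 33
(last selection: 28 + 32×139 = 4476 ≤ 4612; next would be 4615 > 4612)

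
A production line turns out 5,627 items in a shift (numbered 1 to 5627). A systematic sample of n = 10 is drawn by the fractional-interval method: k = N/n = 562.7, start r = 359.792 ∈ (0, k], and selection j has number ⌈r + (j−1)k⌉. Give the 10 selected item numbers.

360, 923, 1486, 2048, 2611, 3174, 3736, 4299, 4862, 5425

j=1: r + 0k = 359.792 → ⌈·⌉ = 360
j=2: r + 1k = 922.492 → ⌈·⌉ = 923
j=3: r + 2k = 1485.192 → ⌈·⌉ = 1486
j=4: r + 3k = 2047.892 → ⌈·⌉ = 2048
j=5: r + 4k = 2610.592 → ⌈·⌉ = 2611
j=6: r + 5k = 3173.292 → ⌈·⌉ = 3174
j=7: r + 6k = 3735.992 → ⌈·⌉ = 3736
j=8: r + 7k = 4298.692 → ⌈·⌉ = 4299
j=9: r + 8k = 4861.392 → ⌈·⌉ = 4862
j=10: r + 9k = 5424.092 → ⌈·⌉ = 5425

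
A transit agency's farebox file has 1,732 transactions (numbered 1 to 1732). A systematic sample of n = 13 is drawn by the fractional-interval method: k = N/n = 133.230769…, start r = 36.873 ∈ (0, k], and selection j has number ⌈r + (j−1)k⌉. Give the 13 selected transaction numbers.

37, 171, 304, 437, 570, 704, 837, 970, 1103, 1236, 1370, 1503, 1636

j=1: r + 0k = 36.873 → ⌈·⌉ = 37
j=2: r + 1k = 170.103769… → ⌈·⌉ = 171
j=3: r + 2k = 303.334538… → ⌈·⌉ = 304
j=4: r + 3k = 436.565307… → ⌈·⌉ = 437
j=5: r + 4k = 569.796076… → ⌈·⌉ = 570
j=6: r + 5k = 703.026846… → ⌈·⌉ = 704
j=7: r + 6k = 836.257615… → ⌈·⌉ = 837
j=8: r + 7k = 969.488384… → ⌈·⌉ = 970
j=9: r + 8k = 1102.719153… → ⌈·⌉ = 1103
j=10: r + 9k = 1235.949923… → ⌈·⌉ = 1236
j=11: r + 10k = 1369.180692… → ⌈·⌉ = 1370
j=12: r + 11k = 1502.411461… → ⌈·⌉ = 1503
j=13: r + 12k = 1635.642230… → ⌈·⌉ = 1636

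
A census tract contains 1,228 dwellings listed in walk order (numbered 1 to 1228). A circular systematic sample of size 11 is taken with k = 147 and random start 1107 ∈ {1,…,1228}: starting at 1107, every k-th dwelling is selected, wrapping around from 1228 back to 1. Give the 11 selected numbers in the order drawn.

1107, 26, 173, 320, 467, 614, 761, 908, 1055, 1202, 121

Selection 1: 1107
Selection 2: 1107 + 147 = 1254 → 1254 − 1228 = 26
Selection 3: 26 + 147 = 173
Selection 4: 173 + 147 = 320
Selection 5: 320 + 147 = 467
Selection 6: 467 + 147 = 614
Selection 7: 614 + 147 = 761
Selection 8: 761 + 147 = 908
Selection 9: 908 + 147 = 1055
Selection 10: 1055 + 147 = 1202
Selection 11: 1202 + 147 = 1349 → 1349 − 1228 = 121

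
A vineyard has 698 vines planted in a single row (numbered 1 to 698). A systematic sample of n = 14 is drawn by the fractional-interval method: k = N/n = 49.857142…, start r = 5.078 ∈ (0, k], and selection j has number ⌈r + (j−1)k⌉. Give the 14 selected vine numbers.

j=1: r + 0k = 5.078 → ⌈·⌉ = 6
j=2: r + 1k = 54.935142… → ⌈·⌉ = 55
j=3: r + 2k = 104.792285… → ⌈·⌉ = 105
j=4: r + 3k = 154.649428… → ⌈·⌉ = 155
j=5: r + 4k = 204.506571… → ⌈·⌉ = 205
j=6: r + 5k = 254.363714… → ⌈·⌉ = 255
j=7: r + 6k = 304.220857… → ⌈·⌉ = 305
j=8: r + 7k = 354.078 → ⌈·⌉ = 355
j=9: r + 8k = 403.935142… → ⌈·⌉ = 404
j=10: r + 9k = 453.792285… → ⌈·⌉ = 454
j=11: r + 10k = 503.649428… → ⌈·⌉ = 504
j=12: r + 11k = 553.506571… → ⌈·⌉ = 554
j=13: r + 12k = 603.363714… → ⌈·⌉ = 604
j=14: r + 13k = 653.220857… → ⌈·⌉ = 654

6, 55, 105, 155, 205, 255, 305, 355, 404, 454, 504, 554, 604, 654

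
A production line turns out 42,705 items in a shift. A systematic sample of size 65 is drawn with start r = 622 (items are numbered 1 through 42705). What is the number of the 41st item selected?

k = 42705/65 = 657
41st selection = r + (41−1)·k = 622 + 40×657 = 622 + 26280 = 26902

26902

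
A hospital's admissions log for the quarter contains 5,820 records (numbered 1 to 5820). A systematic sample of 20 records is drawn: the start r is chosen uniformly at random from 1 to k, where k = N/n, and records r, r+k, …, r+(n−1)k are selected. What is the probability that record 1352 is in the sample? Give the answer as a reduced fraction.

1/291

k = 5820/20 = 291.
Record 1352 is selected iff r ≡ 1352 (mod 291); exactly one such r in {1,…,291}.
Inclusion probability = 1/291.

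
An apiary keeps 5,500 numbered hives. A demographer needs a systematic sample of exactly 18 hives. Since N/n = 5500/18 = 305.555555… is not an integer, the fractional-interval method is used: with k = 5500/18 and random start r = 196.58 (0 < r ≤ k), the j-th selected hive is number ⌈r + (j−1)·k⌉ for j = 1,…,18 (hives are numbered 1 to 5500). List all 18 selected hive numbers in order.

197, 503, 808, 1114, 1419, 1725, 2030, 2336, 2642, 2947, 3253, 3558, 3864, 4169, 4475, 4780, 5086, 5392

j=1: r + 0k = 196.58 → ⌈·⌉ = 197
j=2: r + 1k = 502.135555… → ⌈·⌉ = 503
j=3: r + 2k = 807.691111… → ⌈·⌉ = 808
j=4: r + 3k = 1113.246666… → ⌈·⌉ = 1114
j=5: r + 4k = 1418.802222… → ⌈·⌉ = 1419
j=6: r + 5k = 1724.357777… → ⌈·⌉ = 1725
j=7: r + 6k = 2029.913333… → ⌈·⌉ = 2030
j=8: r + 7k = 2335.468888… → ⌈·⌉ = 2336
j=9: r + 8k = 2641.024444… → ⌈·⌉ = 2642
j=10: r + 9k = 2946.58 → ⌈·⌉ = 2947
j=11: r + 10k = 3252.135555… → ⌈·⌉ = 3253
j=12: r + 11k = 3557.691111… → ⌈·⌉ = 3558
j=13: r + 12k = 3863.246666… → ⌈·⌉ = 3864
j=14: r + 13k = 4168.802222… → ⌈·⌉ = 4169
j=15: r + 14k = 4474.357777… → ⌈·⌉ = 4475
j=16: r + 15k = 4779.913333… → ⌈·⌉ = 4780
j=17: r + 16k = 5085.468888… → ⌈·⌉ = 5086
j=18: r + 17k = 5391.024444… → ⌈·⌉ = 5392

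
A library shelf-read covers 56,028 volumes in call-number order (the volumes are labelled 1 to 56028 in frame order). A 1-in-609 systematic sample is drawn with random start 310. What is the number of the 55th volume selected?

k = 609
55th selection = r + (55−1)·k = 310 + 54×609 = 310 + 32886 = 33196

33196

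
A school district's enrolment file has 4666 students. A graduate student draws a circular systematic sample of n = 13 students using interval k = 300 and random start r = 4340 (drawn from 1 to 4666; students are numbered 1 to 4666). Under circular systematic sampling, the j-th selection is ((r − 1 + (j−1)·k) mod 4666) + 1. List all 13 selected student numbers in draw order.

4340, 4640, 274, 574, 874, 1174, 1474, 1774, 2074, 2374, 2674, 2974, 3274

Selection 1: 4340
Selection 2: 4340 + 300 = 4640
Selection 3: 4640 + 300 = 4940 → 4940 − 4666 = 274
Selection 4: 274 + 300 = 574
Selection 5: 574 + 300 = 874
Selection 6: 874 + 300 = 1174
Selection 7: 1174 + 300 = 1474
Selection 8: 1474 + 300 = 1774
Selection 9: 1774 + 300 = 2074
Selection 10: 2074 + 300 = 2374
Selection 11: 2374 + 300 = 2674
Selection 12: 2674 + 300 = 2974
Selection 13: 2974 + 300 = 3274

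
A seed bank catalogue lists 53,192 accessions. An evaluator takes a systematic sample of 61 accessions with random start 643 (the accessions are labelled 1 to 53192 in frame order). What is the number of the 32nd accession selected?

27675

k = 53192/61 = 872
32nd selection = r + (32−1)·k = 643 + 31×872 = 643 + 27032 = 27675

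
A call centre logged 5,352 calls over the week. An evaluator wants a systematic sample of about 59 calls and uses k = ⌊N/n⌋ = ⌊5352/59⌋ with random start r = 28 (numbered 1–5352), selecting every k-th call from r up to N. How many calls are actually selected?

60

k = ⌊5352/59⌋ = 90
Achieved size = ⌊(5352 − 28)/90⌋ + 1 = ⌊5324/90⌋ + 1 = 59 + 1 = 60
(last selection: 28 + 59×90 = 5338 ≤ 5352; next would be 5428 > 5352)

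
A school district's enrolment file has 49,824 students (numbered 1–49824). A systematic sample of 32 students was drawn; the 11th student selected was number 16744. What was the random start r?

1174

k = 49824/32 = 1557
r = 16744 − (11−1)×1557 = 16744 − 15570 = 1174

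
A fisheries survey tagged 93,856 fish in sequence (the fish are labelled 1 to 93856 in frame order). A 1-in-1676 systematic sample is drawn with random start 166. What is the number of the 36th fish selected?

58826

k = 1676
36th selection = r + (36−1)·k = 166 + 35×1676 = 166 + 58660 = 58826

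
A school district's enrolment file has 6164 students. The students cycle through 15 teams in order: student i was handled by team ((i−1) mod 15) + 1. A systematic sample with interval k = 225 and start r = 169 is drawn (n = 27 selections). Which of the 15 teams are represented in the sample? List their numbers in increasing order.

Consecutive selections differ by k = 225, so their team numbers differ by 225 mod 15 = 0.
gcd(225, 15) = 15, so the sample visits 15/15 = 1 distinct residues mod 15.
Start 169 is team 4; the teams hit are 4.

4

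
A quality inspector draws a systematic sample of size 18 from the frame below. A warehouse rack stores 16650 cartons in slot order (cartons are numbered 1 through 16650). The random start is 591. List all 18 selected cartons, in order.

k = N/n = 16650/18 = 925
carton 1: 591
carton 2: 591 + 925 = 1516
carton 3: 1516 + 925 = 2441
carton 4: 2441 + 925 = 3366
carton 5: 3366 + 925 = 4291
carton 6: 4291 + 925 = 5216
carton 7: 5216 + 925 = 6141
carton 8: 6141 + 925 = 7066
carton 9: 7066 + 925 = 7991
carton 10: 7991 + 925 = 8916
carton 11: 8916 + 925 = 9841
carton 12: 9841 + 925 = 10766
carton 13: 10766 + 925 = 11691
carton 14: 11691 + 925 = 12616
carton 15: 12616 + 925 = 13541
carton 16: 13541 + 925 = 14466
carton 17: 14466 + 925 = 15391
carton 18: 15391 + 925 = 16316

591, 1516, 2441, 3366, 4291, 5216, 6141, 7066, 7991, 8916, 9841, 10766, 11691, 12616, 13541, 14466, 15391, 16316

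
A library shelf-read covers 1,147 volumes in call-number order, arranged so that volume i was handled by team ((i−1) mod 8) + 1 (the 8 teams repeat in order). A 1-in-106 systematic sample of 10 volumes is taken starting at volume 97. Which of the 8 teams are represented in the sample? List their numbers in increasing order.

Consecutive selections differ by k = 106, so their team numbers differ by 106 mod 8 = 2.
gcd(106, 8) = 2, so the sample visits 8/2 = 4 distinct residues mod 8.
Start 97 is team 1; the teams hit are 1, 3, 5, 7.

1, 3, 5, 7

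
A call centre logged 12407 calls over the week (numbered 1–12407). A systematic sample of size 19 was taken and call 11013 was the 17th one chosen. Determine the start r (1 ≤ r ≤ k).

k = 12407/19 = 653
r = 11013 − (17−1)×653 = 11013 − 10448 = 565

565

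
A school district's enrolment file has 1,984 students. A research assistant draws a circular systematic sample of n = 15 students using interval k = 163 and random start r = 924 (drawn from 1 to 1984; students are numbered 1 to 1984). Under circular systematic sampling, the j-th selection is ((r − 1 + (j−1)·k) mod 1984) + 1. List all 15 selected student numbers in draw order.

Selection 1: 924
Selection 2: 924 + 163 = 1087
Selection 3: 1087 + 163 = 1250
Selection 4: 1250 + 163 = 1413
Selection 5: 1413 + 163 = 1576
Selection 6: 1576 + 163 = 1739
Selection 7: 1739 + 163 = 1902
Selection 8: 1902 + 163 = 2065 → 2065 − 1984 = 81
Selection 9: 81 + 163 = 244
Selection 10: 244 + 163 = 407
Selection 11: 407 + 163 = 570
Selection 12: 570 + 163 = 733
Selection 13: 733 + 163 = 896
Selection 14: 896 + 163 = 1059
Selection 15: 1059 + 163 = 1222

924, 1087, 1250, 1413, 1576, 1739, 1902, 81, 244, 407, 570, 733, 896, 1059, 1222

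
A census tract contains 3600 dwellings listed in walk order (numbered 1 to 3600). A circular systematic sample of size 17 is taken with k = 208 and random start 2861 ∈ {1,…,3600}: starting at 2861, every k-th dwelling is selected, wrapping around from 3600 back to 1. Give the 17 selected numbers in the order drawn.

2861, 3069, 3277, 3485, 93, 301, 509, 717, 925, 1133, 1341, 1549, 1757, 1965, 2173, 2381, 2589

Selection 1: 2861
Selection 2: 2861 + 208 = 3069
Selection 3: 3069 + 208 = 3277
Selection 4: 3277 + 208 = 3485
Selection 5: 3485 + 208 = 3693 → 3693 − 3600 = 93
Selection 6: 93 + 208 = 301
Selection 7: 301 + 208 = 509
Selection 8: 509 + 208 = 717
Selection 9: 717 + 208 = 925
Selection 10: 925 + 208 = 1133
Selection 11: 1133 + 208 = 1341
Selection 12: 1341 + 208 = 1549
Selection 13: 1549 + 208 = 1757
Selection 14: 1757 + 208 = 1965
Selection 15: 1965 + 208 = 2173
Selection 16: 2173 + 208 = 2381
Selection 17: 2381 + 208 = 2589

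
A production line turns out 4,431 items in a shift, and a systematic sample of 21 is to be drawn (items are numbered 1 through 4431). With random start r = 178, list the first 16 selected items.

178, 389, 600, 811, 1022, 1233, 1444, 1655, 1866, 2077, 2288, 2499, 2710, 2921, 3132, 3343

k = N/n = 4431/21 = 211
item 1: 178
item 2: 178 + 211 = 389
item 3: 389 + 211 = 600
item 4: 600 + 211 = 811
item 5: 811 + 211 = 1022
item 6: 1022 + 211 = 1233
item 7: 1233 + 211 = 1444
item 8: 1444 + 211 = 1655
item 9: 1655 + 211 = 1866
item 10: 1866 + 211 = 2077
item 11: 2077 + 211 = 2288
item 12: 2288 + 211 = 2499
item 13: 2499 + 211 = 2710
item 14: 2710 + 211 = 2921
item 15: 2921 + 211 = 3132
item 16: 3132 + 211 = 3343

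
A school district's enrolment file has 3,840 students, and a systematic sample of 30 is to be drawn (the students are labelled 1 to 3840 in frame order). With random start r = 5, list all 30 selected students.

k = N/n = 3840/30 = 128
student 1: 5
student 2: 5 + 128 = 133
student 3: 133 + 128 = 261
student 4: 261 + 128 = 389
student 5: 389 + 128 = 517
student 6: 517 + 128 = 645
student 7: 645 + 128 = 773
student 8: 773 + 128 = 901
student 9: 901 + 128 = 1029
student 10: 1029 + 128 = 1157
student 11: 1157 + 128 = 1285
student 12: 1285 + 128 = 1413
student 13: 1413 + 128 = 1541
student 14: 1541 + 128 = 1669
student 15: 1669 + 128 = 1797
student 16: 1797 + 128 = 1925
student 17: 1925 + 128 = 2053
student 18: 2053 + 128 = 2181
student 19: 2181 + 128 = 2309
student 20: 2309 + 128 = 2437
student 21: 2437 + 128 = 2565
student 22: 2565 + 128 = 2693
student 23: 2693 + 128 = 2821
student 24: 2821 + 128 = 2949
student 25: 2949 + 128 = 3077
student 26: 3077 + 128 = 3205
student 27: 3205 + 128 = 3333
student 28: 3333 + 128 = 3461
student 29: 3461 + 128 = 3589
student 30: 3589 + 128 = 3717

5, 133, 261, 389, 517, 645, 773, 901, 1029, 1157, 1285, 1413, 1541, 1669, 1797, 1925, 2053, 2181, 2309, 2437, 2565, 2693, 2821, 2949, 3077, 3205, 3333, 3461, 3589, 3717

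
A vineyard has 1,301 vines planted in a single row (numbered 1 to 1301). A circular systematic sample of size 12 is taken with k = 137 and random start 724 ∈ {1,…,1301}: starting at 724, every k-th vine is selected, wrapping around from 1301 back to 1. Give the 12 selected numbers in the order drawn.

724, 861, 998, 1135, 1272, 108, 245, 382, 519, 656, 793, 930

Selection 1: 724
Selection 2: 724 + 137 = 861
Selection 3: 861 + 137 = 998
Selection 4: 998 + 137 = 1135
Selection 5: 1135 + 137 = 1272
Selection 6: 1272 + 137 = 1409 → 1409 − 1301 = 108
Selection 7: 108 + 137 = 245
Selection 8: 245 + 137 = 382
Selection 9: 382 + 137 = 519
Selection 10: 519 + 137 = 656
Selection 11: 656 + 137 = 793
Selection 12: 793 + 137 = 930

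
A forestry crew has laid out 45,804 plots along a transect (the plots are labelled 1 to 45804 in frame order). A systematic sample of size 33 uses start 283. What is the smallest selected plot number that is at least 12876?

k = 45804/33 = 1388
Steps past start: ⌈(12876 − 283)/1388⌉ = ⌈12593/1388⌉ = 10
Selected plot: 283 + 10×1388 = 14163

14163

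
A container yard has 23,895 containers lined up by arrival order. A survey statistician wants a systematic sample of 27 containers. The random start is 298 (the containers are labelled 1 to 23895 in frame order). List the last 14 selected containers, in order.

11803, 12688, 13573, 14458, 15343, 16228, 17113, 17998, 18883, 19768, 20653, 21538, 22423, 23308

k = N/n = 23895/27 = 885
14th selection = 298 + 13×885 = 11803
15th: 11803 + 885 = 12688
16th: 12688 + 885 = 13573
17th: 13573 + 885 = 14458
18th: 14458 + 885 = 15343
19th: 15343 + 885 = 16228
20th: 16228 + 885 = 17113
21st: 17113 + 885 = 17998
22nd: 17998 + 885 = 18883
23rd: 18883 + 885 = 19768
24th: 19768 + 885 = 20653
25th: 20653 + 885 = 21538
26th: 21538 + 885 = 22423
27th: 22423 + 885 = 23308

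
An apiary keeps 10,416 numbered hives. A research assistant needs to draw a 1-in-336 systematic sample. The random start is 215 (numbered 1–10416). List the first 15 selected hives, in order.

215, 551, 887, 1223, 1559, 1895, 2231, 2567, 2903, 3239, 3575, 3911, 4247, 4583, 4919

hive 1: 215
hive 2: 215 + 336 = 551
hive 3: 551 + 336 = 887
hive 4: 887 + 336 = 1223
hive 5: 1223 + 336 = 1559
hive 6: 1559 + 336 = 1895
hive 7: 1895 + 336 = 2231
hive 8: 2231 + 336 = 2567
hive 9: 2567 + 336 = 2903
hive 10: 2903 + 336 = 3239
hive 11: 3239 + 336 = 3575
hive 12: 3575 + 336 = 3911
hive 13: 3911 + 336 = 4247
hive 14: 4247 + 336 = 4583
hive 15: 4583 + 336 = 4919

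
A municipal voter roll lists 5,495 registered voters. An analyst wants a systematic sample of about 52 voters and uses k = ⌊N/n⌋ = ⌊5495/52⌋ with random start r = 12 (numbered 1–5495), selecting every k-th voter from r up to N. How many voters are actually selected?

53

k = ⌊5495/52⌋ = 105
Achieved size = ⌊(5495 − 12)/105⌋ + 1 = ⌊5483/105⌋ + 1 = 52 + 1 = 53
(last selection: 12 + 52×105 = 5472 ≤ 5495; next would be 5577 > 5495)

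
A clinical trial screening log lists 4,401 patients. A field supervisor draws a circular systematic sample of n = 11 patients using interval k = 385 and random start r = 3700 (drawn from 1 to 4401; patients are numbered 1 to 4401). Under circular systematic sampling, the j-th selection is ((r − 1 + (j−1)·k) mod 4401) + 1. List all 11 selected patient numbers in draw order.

3700, 4085, 69, 454, 839, 1224, 1609, 1994, 2379, 2764, 3149

Selection 1: 3700
Selection 2: 3700 + 385 = 4085
Selection 3: 4085 + 385 = 4470 → 4470 − 4401 = 69
Selection 4: 69 + 385 = 454
Selection 5: 454 + 385 = 839
Selection 6: 839 + 385 = 1224
Selection 7: 1224 + 385 = 1609
Selection 8: 1609 + 385 = 1994
Selection 9: 1994 + 385 = 2379
Selection 10: 2379 + 385 = 2764
Selection 11: 2764 + 385 = 3149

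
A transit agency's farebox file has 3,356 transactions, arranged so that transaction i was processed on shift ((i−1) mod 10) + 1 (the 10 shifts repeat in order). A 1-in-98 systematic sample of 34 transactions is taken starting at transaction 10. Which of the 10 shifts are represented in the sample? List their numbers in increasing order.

Consecutive selections differ by k = 98, so their shift numbers differ by 98 mod 10 = 8.
gcd(98, 10) = 2, so the sample visits 10/2 = 5 distinct residues mod 10.
Start 10 is shift 10; the shifts hit are 2, 4, 6, 8, 10.

2, 4, 6, 8, 10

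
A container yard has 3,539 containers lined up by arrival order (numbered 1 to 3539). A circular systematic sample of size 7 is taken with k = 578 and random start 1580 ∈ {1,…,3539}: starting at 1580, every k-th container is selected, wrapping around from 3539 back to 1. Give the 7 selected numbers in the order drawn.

1580, 2158, 2736, 3314, 353, 931, 1509

Selection 1: 1580
Selection 2: 1580 + 578 = 2158
Selection 3: 2158 + 578 = 2736
Selection 4: 2736 + 578 = 3314
Selection 5: 3314 + 578 = 3892 → 3892 − 3539 = 353
Selection 6: 353 + 578 = 931
Selection 7: 931 + 578 = 1509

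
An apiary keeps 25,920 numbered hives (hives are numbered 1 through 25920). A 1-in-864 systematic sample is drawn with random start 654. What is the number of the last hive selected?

25710

k = 864
30th selection = r + (30−1)·k = 654 + 29×864 = 654 + 25056 = 25710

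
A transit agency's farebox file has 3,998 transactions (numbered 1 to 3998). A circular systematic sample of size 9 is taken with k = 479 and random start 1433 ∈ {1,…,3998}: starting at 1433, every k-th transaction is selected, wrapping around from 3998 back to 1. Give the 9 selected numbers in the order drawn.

Selection 1: 1433
Selection 2: 1433 + 479 = 1912
Selection 3: 1912 + 479 = 2391
Selection 4: 2391 + 479 = 2870
Selection 5: 2870 + 479 = 3349
Selection 6: 3349 + 479 = 3828
Selection 7: 3828 + 479 = 4307 → 4307 − 3998 = 309
Selection 8: 309 + 479 = 788
Selection 9: 788 + 479 = 1267

1433, 1912, 2391, 2870, 3349, 3828, 309, 788, 1267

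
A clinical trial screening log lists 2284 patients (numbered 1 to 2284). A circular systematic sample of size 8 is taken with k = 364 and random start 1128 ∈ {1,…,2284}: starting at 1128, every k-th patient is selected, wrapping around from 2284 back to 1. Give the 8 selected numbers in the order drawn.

Selection 1: 1128
Selection 2: 1128 + 364 = 1492
Selection 3: 1492 + 364 = 1856
Selection 4: 1856 + 364 = 2220
Selection 5: 2220 + 364 = 2584 → 2584 − 2284 = 300
Selection 6: 300 + 364 = 664
Selection 7: 664 + 364 = 1028
Selection 8: 1028 + 364 = 1392

1128, 1492, 1856, 2220, 300, 664, 1028, 1392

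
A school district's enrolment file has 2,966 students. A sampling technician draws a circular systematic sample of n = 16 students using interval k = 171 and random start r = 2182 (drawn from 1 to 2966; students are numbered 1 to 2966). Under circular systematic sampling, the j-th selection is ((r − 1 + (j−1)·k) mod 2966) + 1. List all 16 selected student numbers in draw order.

2182, 2353, 2524, 2695, 2866, 71, 242, 413, 584, 755, 926, 1097, 1268, 1439, 1610, 1781

Selection 1: 2182
Selection 2: 2182 + 171 = 2353
Selection 3: 2353 + 171 = 2524
Selection 4: 2524 + 171 = 2695
Selection 5: 2695 + 171 = 2866
Selection 6: 2866 + 171 = 3037 → 3037 − 2966 = 71
Selection 7: 71 + 171 = 242
Selection 8: 242 + 171 = 413
Selection 9: 413 + 171 = 584
Selection 10: 584 + 171 = 755
Selection 11: 755 + 171 = 926
Selection 12: 926 + 171 = 1097
Selection 13: 1097 + 171 = 1268
Selection 14: 1268 + 171 = 1439
Selection 15: 1439 + 171 = 1610
Selection 16: 1610 + 171 = 1781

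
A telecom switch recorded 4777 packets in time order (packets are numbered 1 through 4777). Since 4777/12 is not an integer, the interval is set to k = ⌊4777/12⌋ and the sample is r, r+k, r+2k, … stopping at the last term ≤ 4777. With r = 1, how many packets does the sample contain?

13

k = ⌊4777/12⌋ = 398
Achieved size = ⌊(4777 − 1)/398⌋ + 1 = ⌊4776/398⌋ + 1 = 12 + 1 = 13
(last selection: 1 + 12×398 = 4777 ≤ 4777; next would be 5175 > 4777)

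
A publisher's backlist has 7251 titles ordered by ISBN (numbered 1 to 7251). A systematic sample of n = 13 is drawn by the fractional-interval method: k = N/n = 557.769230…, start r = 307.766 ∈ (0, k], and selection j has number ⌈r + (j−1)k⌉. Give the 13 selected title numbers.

308, 866, 1424, 1982, 2539, 3097, 3655, 4213, 4770, 5328, 5886, 6444, 7001

j=1: r + 0k = 307.766 → ⌈·⌉ = 308
j=2: r + 1k = 865.535230… → ⌈·⌉ = 866
j=3: r + 2k = 1423.304461… → ⌈·⌉ = 1424
j=4: r + 3k = 1981.073692… → ⌈·⌉ = 1982
j=5: r + 4k = 2538.842923… → ⌈·⌉ = 2539
j=6: r + 5k = 3096.612153… → ⌈·⌉ = 3097
j=7: r + 6k = 3654.381384… → ⌈·⌉ = 3655
j=8: r + 7k = 4212.150615… → ⌈·⌉ = 4213
j=9: r + 8k = 4769.919846… → ⌈·⌉ = 4770
j=10: r + 9k = 5327.689076… → ⌈·⌉ = 5328
j=11: r + 10k = 5885.458307… → ⌈·⌉ = 5886
j=12: r + 11k = 6443.227538… → ⌈·⌉ = 6444
j=13: r + 12k = 7000.996769… → ⌈·⌉ = 7001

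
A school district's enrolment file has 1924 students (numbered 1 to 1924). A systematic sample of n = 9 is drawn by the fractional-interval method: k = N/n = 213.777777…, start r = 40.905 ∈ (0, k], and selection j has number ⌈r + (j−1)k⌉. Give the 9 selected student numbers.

j=1: r + 0k = 40.905 → ⌈·⌉ = 41
j=2: r + 1k = 254.682777… → ⌈·⌉ = 255
j=3: r + 2k = 468.460555… → ⌈·⌉ = 469
j=4: r + 3k = 682.238333… → ⌈·⌉ = 683
j=5: r + 4k = 896.016111… → ⌈·⌉ = 897
j=6: r + 5k = 1109.793888… → ⌈·⌉ = 1110
j=7: r + 6k = 1323.571666… → ⌈·⌉ = 1324
j=8: r + 7k = 1537.349444… → ⌈·⌉ = 1538
j=9: r + 8k = 1751.127222… → ⌈·⌉ = 1752

41, 255, 469, 683, 897, 1110, 1324, 1538, 1752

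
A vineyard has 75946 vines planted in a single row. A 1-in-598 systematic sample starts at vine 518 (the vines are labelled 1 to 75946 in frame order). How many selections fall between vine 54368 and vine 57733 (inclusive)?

5

k = 598
First selection ≥ 54368: 518 + ⌈(54368−518)/598⌉·598 = 518 + 91×598 = 54936
Last selection ≤ 57733: 518 + ⌊(57733−518)/598⌋·598 = 518 + 95×598 = 57328
Count = 95 − 91 + 1 = 5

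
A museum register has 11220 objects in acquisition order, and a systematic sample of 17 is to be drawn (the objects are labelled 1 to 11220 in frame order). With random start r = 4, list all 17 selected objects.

k = N/n = 11220/17 = 660
object 1: 4
object 2: 4 + 660 = 664
object 3: 664 + 660 = 1324
object 4: 1324 + 660 = 1984
object 5: 1984 + 660 = 2644
object 6: 2644 + 660 = 3304
object 7: 3304 + 660 = 3964
object 8: 3964 + 660 = 4624
object 9: 4624 + 660 = 5284
object 10: 5284 + 660 = 5944
object 11: 5944 + 660 = 6604
object 12: 6604 + 660 = 7264
object 13: 7264 + 660 = 7924
object 14: 7924 + 660 = 8584
object 15: 8584 + 660 = 9244
object 16: 9244 + 660 = 9904
object 17: 9904 + 660 = 10564

4, 664, 1324, 1984, 2644, 3304, 3964, 4624, 5284, 5944, 6604, 7264, 7924, 8584, 9244, 9904, 10564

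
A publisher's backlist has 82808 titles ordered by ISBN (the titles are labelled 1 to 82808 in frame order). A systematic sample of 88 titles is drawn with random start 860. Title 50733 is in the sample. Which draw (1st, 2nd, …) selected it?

54

k = 82808/88 = 941
position = (50733 − 860)/941 + 1 = 49873/941 + 1 = 53 + 1 = 54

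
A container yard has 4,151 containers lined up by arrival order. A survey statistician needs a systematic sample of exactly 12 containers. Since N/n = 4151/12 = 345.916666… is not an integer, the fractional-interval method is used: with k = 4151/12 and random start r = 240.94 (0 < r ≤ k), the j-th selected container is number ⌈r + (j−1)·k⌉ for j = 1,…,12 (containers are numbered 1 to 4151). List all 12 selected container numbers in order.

241, 587, 933, 1279, 1625, 1971, 2317, 2663, 3009, 3355, 3701, 4047

j=1: r + 0k = 240.94 → ⌈·⌉ = 241
j=2: r + 1k = 586.856666… → ⌈·⌉ = 587
j=3: r + 2k = 932.773333… → ⌈·⌉ = 933
j=4: r + 3k = 1278.69 → ⌈·⌉ = 1279
j=5: r + 4k = 1624.606666… → ⌈·⌉ = 1625
j=6: r + 5k = 1970.523333… → ⌈·⌉ = 1971
j=7: r + 6k = 2316.44 → ⌈·⌉ = 2317
j=8: r + 7k = 2662.356666… → ⌈·⌉ = 2663
j=9: r + 8k = 3008.273333… → ⌈·⌉ = 3009
j=10: r + 9k = 3354.19 → ⌈·⌉ = 3355
j=11: r + 10k = 3700.106666… → ⌈·⌉ = 3701
j=12: r + 11k = 4046.023333… → ⌈·⌉ = 4047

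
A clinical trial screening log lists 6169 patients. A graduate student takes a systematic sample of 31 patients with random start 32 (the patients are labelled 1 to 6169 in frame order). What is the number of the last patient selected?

6002

k = 6169/31 = 199
31st selection = r + (31−1)·k = 32 + 30×199 = 32 + 5970 = 6002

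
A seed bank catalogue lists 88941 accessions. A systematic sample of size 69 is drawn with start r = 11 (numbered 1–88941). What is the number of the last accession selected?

k = 88941/69 = 1289
69th selection = r + (69−1)·k = 11 + 68×1289 = 11 + 87652 = 87663

87663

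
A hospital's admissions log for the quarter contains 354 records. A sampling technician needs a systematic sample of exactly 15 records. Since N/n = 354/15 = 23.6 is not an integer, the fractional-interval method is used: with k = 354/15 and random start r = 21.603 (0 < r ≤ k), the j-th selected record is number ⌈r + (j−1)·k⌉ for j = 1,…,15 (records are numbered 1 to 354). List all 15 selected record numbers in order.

j=1: r + 0k = 21.603 → ⌈·⌉ = 22
j=2: r + 1k = 45.203 → ⌈·⌉ = 46
j=3: r + 2k = 68.803 → ⌈·⌉ = 69
j=4: r + 3k = 92.403 → ⌈·⌉ = 93
j=5: r + 4k = 116.003 → ⌈·⌉ = 117
j=6: r + 5k = 139.603 → ⌈·⌉ = 140
j=7: r + 6k = 163.203 → ⌈·⌉ = 164
j=8: r + 7k = 186.803 → ⌈·⌉ = 187
j=9: r + 8k = 210.403 → ⌈·⌉ = 211
j=10: r + 9k = 234.003 → ⌈·⌉ = 235
j=11: r + 10k = 257.603 → ⌈·⌉ = 258
j=12: r + 11k = 281.203 → ⌈·⌉ = 282
j=13: r + 12k = 304.803 → ⌈·⌉ = 305
j=14: r + 13k = 328.403 → ⌈·⌉ = 329
j=15: r + 14k = 352.003 → ⌈·⌉ = 353

22, 46, 69, 93, 117, 140, 164, 187, 211, 235, 258, 282, 305, 329, 353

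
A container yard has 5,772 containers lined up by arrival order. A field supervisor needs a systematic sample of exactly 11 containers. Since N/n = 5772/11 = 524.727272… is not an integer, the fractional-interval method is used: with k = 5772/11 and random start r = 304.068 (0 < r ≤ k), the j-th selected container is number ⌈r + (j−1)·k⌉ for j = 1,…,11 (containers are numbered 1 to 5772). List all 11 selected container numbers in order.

305, 829, 1354, 1879, 2403, 2928, 3453, 3978, 4502, 5027, 5552

j=1: r + 0k = 304.068 → ⌈·⌉ = 305
j=2: r + 1k = 828.795272… → ⌈·⌉ = 829
j=3: r + 2k = 1353.522545… → ⌈·⌉ = 1354
j=4: r + 3k = 1878.249818… → ⌈·⌉ = 1879
j=5: r + 4k = 2402.977090… → ⌈·⌉ = 2403
j=6: r + 5k = 2927.704363… → ⌈·⌉ = 2928
j=7: r + 6k = 3452.431636… → ⌈·⌉ = 3453
j=8: r + 7k = 3977.158909… → ⌈·⌉ = 3978
j=9: r + 8k = 4501.886181… → ⌈·⌉ = 4502
j=10: r + 9k = 5026.613454… → ⌈·⌉ = 5027
j=11: r + 10k = 5551.340727… → ⌈·⌉ = 5552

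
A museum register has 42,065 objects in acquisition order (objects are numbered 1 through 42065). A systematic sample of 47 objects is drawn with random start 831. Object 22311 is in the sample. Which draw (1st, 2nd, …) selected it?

25

k = 42065/47 = 895
position = (22311 − 831)/895 + 1 = 21480/895 + 1 = 24 + 1 = 25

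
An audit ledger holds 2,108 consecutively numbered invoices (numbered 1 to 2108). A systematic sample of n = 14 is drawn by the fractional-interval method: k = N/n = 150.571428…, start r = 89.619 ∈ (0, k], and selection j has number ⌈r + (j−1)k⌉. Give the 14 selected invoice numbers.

j=1: r + 0k = 89.619 → ⌈·⌉ = 90
j=2: r + 1k = 240.190428… → ⌈·⌉ = 241
j=3: r + 2k = 390.761857… → ⌈·⌉ = 391
j=4: r + 3k = 541.333285… → ⌈·⌉ = 542
j=5: r + 4k = 691.904714… → ⌈·⌉ = 692
j=6: r + 5k = 842.476142… → ⌈·⌉ = 843
j=7: r + 6k = 993.047571… → ⌈·⌉ = 994
j=8: r + 7k = 1143.619 → ⌈·⌉ = 1144
j=9: r + 8k = 1294.190428… → ⌈·⌉ = 1295
j=10: r + 9k = 1444.761857… → ⌈·⌉ = 1445
j=11: r + 10k = 1595.333285… → ⌈·⌉ = 1596
j=12: r + 11k = 1745.904714… → ⌈·⌉ = 1746
j=13: r + 12k = 1896.476142… → ⌈·⌉ = 1897
j=14: r + 13k = 2047.047571… → ⌈·⌉ = 2048

90, 241, 391, 542, 692, 843, 994, 1144, 1295, 1445, 1596, 1746, 1897, 2048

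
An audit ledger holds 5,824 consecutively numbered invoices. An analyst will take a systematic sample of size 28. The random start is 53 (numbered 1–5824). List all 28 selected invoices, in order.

53, 261, 469, 677, 885, 1093, 1301, 1509, 1717, 1925, 2133, 2341, 2549, 2757, 2965, 3173, 3381, 3589, 3797, 4005, 4213, 4421, 4629, 4837, 5045, 5253, 5461, 5669

k = N/n = 5824/28 = 208
invoice 1: 53
invoice 2: 53 + 208 = 261
invoice 3: 261 + 208 = 469
invoice 4: 469 + 208 = 677
invoice 5: 677 + 208 = 885
invoice 6: 885 + 208 = 1093
invoice 7: 1093 + 208 = 1301
invoice 8: 1301 + 208 = 1509
invoice 9: 1509 + 208 = 1717
invoice 10: 1717 + 208 = 1925
invoice 11: 1925 + 208 = 2133
invoice 12: 2133 + 208 = 2341
invoice 13: 2341 + 208 = 2549
invoice 14: 2549 + 208 = 2757
invoice 15: 2757 + 208 = 2965
invoice 16: 2965 + 208 = 3173
invoice 17: 3173 + 208 = 3381
invoice 18: 3381 + 208 = 3589
invoice 19: 3589 + 208 = 3797
invoice 20: 3797 + 208 = 4005
invoice 21: 4005 + 208 = 4213
invoice 22: 4213 + 208 = 4421
invoice 23: 4421 + 208 = 4629
invoice 24: 4629 + 208 = 4837
invoice 25: 4837 + 208 = 5045
invoice 26: 5045 + 208 = 5253
invoice 27: 5253 + 208 = 5461
invoice 28: 5461 + 208 = 5669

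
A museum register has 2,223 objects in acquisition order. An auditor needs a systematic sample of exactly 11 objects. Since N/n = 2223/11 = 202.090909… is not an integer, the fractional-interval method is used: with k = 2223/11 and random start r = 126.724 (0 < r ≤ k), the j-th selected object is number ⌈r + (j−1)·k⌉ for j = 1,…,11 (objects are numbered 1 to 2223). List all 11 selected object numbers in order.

j=1: r + 0k = 126.724 → ⌈·⌉ = 127
j=2: r + 1k = 328.814909… → ⌈·⌉ = 329
j=3: r + 2k = 530.905818… → ⌈·⌉ = 531
j=4: r + 3k = 732.996727… → ⌈·⌉ = 733
j=5: r + 4k = 935.087636… → ⌈·⌉ = 936
j=6: r + 5k = 1137.178545… → ⌈·⌉ = 1138
j=7: r + 6k = 1339.269454… → ⌈·⌉ = 1340
j=8: r + 7k = 1541.360363… → ⌈·⌉ = 1542
j=9: r + 8k = 1743.451272… → ⌈·⌉ = 1744
j=10: r + 9k = 1945.542181… → ⌈·⌉ = 1946
j=11: r + 10k = 2147.633090… → ⌈·⌉ = 2148

127, 329, 531, 733, 936, 1138, 1340, 1542, 1744, 1946, 2148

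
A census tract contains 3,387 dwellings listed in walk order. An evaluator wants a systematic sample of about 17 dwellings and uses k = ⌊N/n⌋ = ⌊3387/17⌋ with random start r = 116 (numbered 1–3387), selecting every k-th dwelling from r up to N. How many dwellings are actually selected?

k = ⌊3387/17⌋ = 199
Achieved size = ⌊(3387 − 116)/199⌋ + 1 = ⌊3271/199⌋ + 1 = 16 + 1 = 17
(last selection: 116 + 16×199 = 3300 ≤ 3387; next would be 3499 > 3387)

17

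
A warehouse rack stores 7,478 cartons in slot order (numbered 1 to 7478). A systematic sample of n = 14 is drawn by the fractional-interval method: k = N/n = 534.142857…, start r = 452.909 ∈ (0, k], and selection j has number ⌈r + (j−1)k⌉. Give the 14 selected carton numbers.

453, 988, 1522, 2056, 2590, 3124, 3658, 4192, 4727, 5261, 5795, 6329, 6863, 7397

j=1: r + 0k = 452.909 → ⌈·⌉ = 453
j=2: r + 1k = 987.051857… → ⌈·⌉ = 988
j=3: r + 2k = 1521.194714… → ⌈·⌉ = 1522
j=4: r + 3k = 2055.337571… → ⌈·⌉ = 2056
j=5: r + 4k = 2589.480428… → ⌈·⌉ = 2590
j=6: r + 5k = 3123.623285… → ⌈·⌉ = 3124
j=7: r + 6k = 3657.766142… → ⌈·⌉ = 3658
j=8: r + 7k = 4191.909 → ⌈·⌉ = 4192
j=9: r + 8k = 4726.051857… → ⌈·⌉ = 4727
j=10: r + 9k = 5260.194714… → ⌈·⌉ = 5261
j=11: r + 10k = 5794.337571… → ⌈·⌉ = 5795
j=12: r + 11k = 6328.480428… → ⌈·⌉ = 6329
j=13: r + 12k = 6862.623285… → ⌈·⌉ = 6863
j=14: r + 13k = 7396.766142… → ⌈·⌉ = 7397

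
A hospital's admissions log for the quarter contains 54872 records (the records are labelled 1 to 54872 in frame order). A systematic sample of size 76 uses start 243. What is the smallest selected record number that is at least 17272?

17571

k = 54872/76 = 722
Steps past start: ⌈(17272 − 243)/722⌉ = ⌈17029/722⌉ = 24
Selected record: 243 + 24×722 = 17571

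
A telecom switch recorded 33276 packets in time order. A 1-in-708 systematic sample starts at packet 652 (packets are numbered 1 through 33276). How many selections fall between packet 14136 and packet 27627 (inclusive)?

k = 708
First selection ≥ 14136: 652 + ⌈(14136−652)/708⌉·708 = 652 + 20×708 = 14812
Last selection ≤ 27627: 652 + ⌊(27627−652)/708⌋·708 = 652 + 38×708 = 27556
Count = 38 − 20 + 1 = 19

19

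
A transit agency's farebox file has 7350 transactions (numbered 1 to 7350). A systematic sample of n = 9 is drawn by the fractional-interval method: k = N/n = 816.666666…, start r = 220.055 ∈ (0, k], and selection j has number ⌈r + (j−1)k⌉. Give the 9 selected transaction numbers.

j=1: r + 0k = 220.055 → ⌈·⌉ = 221
j=2: r + 1k = 1036.721666… → ⌈·⌉ = 1037
j=3: r + 2k = 1853.388333… → ⌈·⌉ = 1854
j=4: r + 3k = 2670.055 → ⌈·⌉ = 2671
j=5: r + 4k = 3486.721666… → ⌈·⌉ = 3487
j=6: r + 5k = 4303.388333… → ⌈·⌉ = 4304
j=7: r + 6k = 5120.055 → ⌈·⌉ = 5121
j=8: r + 7k = 5936.721666… → ⌈·⌉ = 5937
j=9: r + 8k = 6753.388333… → ⌈·⌉ = 6754

221, 1037, 1854, 2671, 3487, 4304, 5121, 5937, 6754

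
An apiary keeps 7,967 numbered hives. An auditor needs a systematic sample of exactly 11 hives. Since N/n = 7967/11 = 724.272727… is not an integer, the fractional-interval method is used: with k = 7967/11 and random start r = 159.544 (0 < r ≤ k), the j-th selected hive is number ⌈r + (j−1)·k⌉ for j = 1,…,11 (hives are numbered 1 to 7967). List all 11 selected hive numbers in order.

160, 884, 1609, 2333, 3057, 3781, 4506, 5230, 5954, 6678, 7403

j=1: r + 0k = 159.544 → ⌈·⌉ = 160
j=2: r + 1k = 883.816727… → ⌈·⌉ = 884
j=3: r + 2k = 1608.089454… → ⌈·⌉ = 1609
j=4: r + 3k = 2332.362181… → ⌈·⌉ = 2333
j=5: r + 4k = 3056.634909… → ⌈·⌉ = 3057
j=6: r + 5k = 3780.907636… → ⌈·⌉ = 3781
j=7: r + 6k = 4505.180363… → ⌈·⌉ = 4506
j=8: r + 7k = 5229.453090… → ⌈·⌉ = 5230
j=9: r + 8k = 5953.725818… → ⌈·⌉ = 5954
j=10: r + 9k = 6677.998545… → ⌈·⌉ = 6678
j=11: r + 10k = 7402.271272… → ⌈·⌉ = 7403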